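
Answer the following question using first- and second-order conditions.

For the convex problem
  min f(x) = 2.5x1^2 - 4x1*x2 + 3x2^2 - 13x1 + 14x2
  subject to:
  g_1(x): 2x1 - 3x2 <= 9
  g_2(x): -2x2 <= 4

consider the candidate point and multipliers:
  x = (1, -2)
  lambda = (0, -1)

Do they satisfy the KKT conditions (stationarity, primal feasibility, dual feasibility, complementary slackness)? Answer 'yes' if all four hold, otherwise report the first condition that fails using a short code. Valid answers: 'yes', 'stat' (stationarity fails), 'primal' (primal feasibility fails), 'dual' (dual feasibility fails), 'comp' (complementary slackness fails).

Gradient of f: grad f(x) = Q x + c = (0, -2)
Constraint values g_i(x) = a_i^T x - b_i:
  g_1((1, -2)) = -1
  g_2((1, -2)) = 0
Stationarity residual: grad f(x) + sum_i lambda_i a_i = (0, 0)
  -> stationarity OK
Primal feasibility (all g_i <= 0): OK
Dual feasibility (all lambda_i >= 0): FAILS
Complementary slackness (lambda_i * g_i(x) = 0 for all i): OK

Verdict: the first failing condition is dual_feasibility -> dual.

dual


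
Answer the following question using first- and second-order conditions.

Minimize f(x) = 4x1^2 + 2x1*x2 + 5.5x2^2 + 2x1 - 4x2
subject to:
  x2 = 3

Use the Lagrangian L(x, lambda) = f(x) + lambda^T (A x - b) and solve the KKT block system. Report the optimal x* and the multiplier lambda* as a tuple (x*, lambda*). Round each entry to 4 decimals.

Form the Lagrangian:
  L(x, lambda) = (1/2) x^T Q x + c^T x + lambda^T (A x - b)
Stationarity (grad_x L = 0): Q x + c + A^T lambda = 0.
Primal feasibility: A x = b.

This gives the KKT block system:
  [ Q   A^T ] [ x     ]   [-c ]
  [ A    0  ] [ lambda ] = [ b ]

Solving the linear system:
  x*      = (-1, 3)
  lambda* = (-27)
  f(x*)   = 33.5

x* = (-1, 3), lambda* = (-27)


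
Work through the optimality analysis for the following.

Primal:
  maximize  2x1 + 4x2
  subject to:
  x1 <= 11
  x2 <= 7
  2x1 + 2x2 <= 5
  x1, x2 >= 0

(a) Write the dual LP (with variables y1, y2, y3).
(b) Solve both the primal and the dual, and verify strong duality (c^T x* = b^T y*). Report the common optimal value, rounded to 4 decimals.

The standard primal-dual pair for 'max c^T x s.t. A x <= b, x >= 0' is:
  Dual:  min b^T y  s.t.  A^T y >= c,  y >= 0.

So the dual LP is:
  minimize  11y1 + 7y2 + 5y3
  subject to:
    y1 + 2y3 >= 2
    y2 + 2y3 >= 4
    y1, y2, y3 >= 0

Solving the primal: x* = (0, 2.5).
  primal value c^T x* = 10.
Solving the dual: y* = (0, 0, 2).
  dual value b^T y* = 10.
Strong duality: c^T x* = b^T y*. Confirmed.

10


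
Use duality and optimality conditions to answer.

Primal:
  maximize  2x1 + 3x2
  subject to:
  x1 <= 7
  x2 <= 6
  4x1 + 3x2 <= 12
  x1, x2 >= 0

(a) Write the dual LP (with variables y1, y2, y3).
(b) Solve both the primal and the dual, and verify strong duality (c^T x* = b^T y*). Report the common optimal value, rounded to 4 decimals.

The standard primal-dual pair for 'max c^T x s.t. A x <= b, x >= 0' is:
  Dual:  min b^T y  s.t.  A^T y >= c,  y >= 0.

So the dual LP is:
  minimize  7y1 + 6y2 + 12y3
  subject to:
    y1 + 4y3 >= 2
    y2 + 3y3 >= 3
    y1, y2, y3 >= 0

Solving the primal: x* = (0, 4).
  primal value c^T x* = 12.
Solving the dual: y* = (0, 0, 1).
  dual value b^T y* = 12.
Strong duality: c^T x* = b^T y*. Confirmed.

12


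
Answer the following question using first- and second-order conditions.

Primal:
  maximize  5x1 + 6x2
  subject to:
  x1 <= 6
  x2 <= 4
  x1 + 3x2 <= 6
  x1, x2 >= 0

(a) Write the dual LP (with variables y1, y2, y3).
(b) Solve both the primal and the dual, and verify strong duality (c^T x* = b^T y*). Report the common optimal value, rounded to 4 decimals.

The standard primal-dual pair for 'max c^T x s.t. A x <= b, x >= 0' is:
  Dual:  min b^T y  s.t.  A^T y >= c,  y >= 0.

So the dual LP is:
  minimize  6y1 + 4y2 + 6y3
  subject to:
    y1 + y3 >= 5
    y2 + 3y3 >= 6
    y1, y2, y3 >= 0

Solving the primal: x* = (6, 0).
  primal value c^T x* = 30.
Solving the dual: y* = (3, 0, 2).
  dual value b^T y* = 30.
Strong duality: c^T x* = b^T y*. Confirmed.

30


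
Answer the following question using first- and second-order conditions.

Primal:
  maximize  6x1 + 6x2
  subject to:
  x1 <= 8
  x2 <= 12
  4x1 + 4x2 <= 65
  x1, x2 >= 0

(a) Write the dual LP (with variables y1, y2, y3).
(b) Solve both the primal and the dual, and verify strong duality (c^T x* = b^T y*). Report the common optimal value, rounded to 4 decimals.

The standard primal-dual pair for 'max c^T x s.t. A x <= b, x >= 0' is:
  Dual:  min b^T y  s.t.  A^T y >= c,  y >= 0.

So the dual LP is:
  minimize  8y1 + 12y2 + 65y3
  subject to:
    y1 + 4y3 >= 6
    y2 + 4y3 >= 6
    y1, y2, y3 >= 0

Solving the primal: x* = (4.25, 12).
  primal value c^T x* = 97.5.
Solving the dual: y* = (0, 0, 1.5).
  dual value b^T y* = 97.5.
Strong duality: c^T x* = b^T y*. Confirmed.

97.5


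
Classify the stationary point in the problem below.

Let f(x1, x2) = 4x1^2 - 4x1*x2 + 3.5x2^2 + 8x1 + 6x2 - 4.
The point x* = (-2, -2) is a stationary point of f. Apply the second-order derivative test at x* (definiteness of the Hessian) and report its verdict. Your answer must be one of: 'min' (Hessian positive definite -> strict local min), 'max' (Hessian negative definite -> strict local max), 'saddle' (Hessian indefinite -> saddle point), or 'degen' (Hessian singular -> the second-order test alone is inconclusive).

Compute the Hessian H = grad^2 f:
  H = [[8, -4], [-4, 7]]
Verify stationarity: grad f(x*) = H x* + g = (0, 0).
Eigenvalues of H: 3.4689, 11.5311.
Both eigenvalues > 0, so H is positive definite -> x* is a strict local min.

min


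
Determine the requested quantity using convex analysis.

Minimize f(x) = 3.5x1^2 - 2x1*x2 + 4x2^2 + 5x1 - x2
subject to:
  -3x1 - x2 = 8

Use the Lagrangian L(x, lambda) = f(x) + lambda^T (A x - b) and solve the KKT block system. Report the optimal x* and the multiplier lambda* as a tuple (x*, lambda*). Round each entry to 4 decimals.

Form the Lagrangian:
  L(x, lambda) = (1/2) x^T Q x + c^T x + lambda^T (A x - b)
Stationarity (grad_x L = 0): Q x + c + A^T lambda = 0.
Primal feasibility: A x = b.

This gives the KKT block system:
  [ Q   A^T ] [ x     ]   [-c ]
  [ A    0  ] [ lambda ] = [ b ]

Solving the linear system:
  x*      = (-2.3736, -0.8791)
  lambda* = (-3.2857)
  f(x*)   = 7.6484

x* = (-2.3736, -0.8791), lambda* = (-3.2857)


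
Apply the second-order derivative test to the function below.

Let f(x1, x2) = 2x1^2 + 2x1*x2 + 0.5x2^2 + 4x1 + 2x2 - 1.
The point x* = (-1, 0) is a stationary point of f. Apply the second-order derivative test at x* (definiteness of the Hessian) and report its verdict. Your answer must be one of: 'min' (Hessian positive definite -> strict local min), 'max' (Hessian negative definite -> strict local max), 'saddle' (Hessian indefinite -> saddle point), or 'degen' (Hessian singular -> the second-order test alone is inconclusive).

Compute the Hessian H = grad^2 f:
  H = [[4, 2], [2, 1]]
Verify stationarity: grad f(x*) = H x* + g = (0, 0).
Eigenvalues of H: 0, 5.
H has a zero eigenvalue (singular; positive semidefinite but not definite), so H is neither positive definite, negative definite, nor indefinite. The second-order test alone is inconclusive -> degen.
(Indeed, f is constant along the null direction of H through x*, so x* is not a strict local extremum.)

degen


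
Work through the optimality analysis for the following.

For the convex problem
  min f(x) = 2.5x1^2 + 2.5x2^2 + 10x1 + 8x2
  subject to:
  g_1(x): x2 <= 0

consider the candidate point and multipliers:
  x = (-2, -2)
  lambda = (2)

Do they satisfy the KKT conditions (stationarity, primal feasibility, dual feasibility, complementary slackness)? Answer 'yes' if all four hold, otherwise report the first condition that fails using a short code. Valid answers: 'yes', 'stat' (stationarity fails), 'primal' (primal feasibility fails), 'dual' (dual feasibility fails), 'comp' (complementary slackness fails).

Gradient of f: grad f(x) = Q x + c = (0, -2)
Constraint values g_i(x) = a_i^T x - b_i:
  g_1((-2, -2)) = -2
Stationarity residual: grad f(x) + sum_i lambda_i a_i = (0, 0)
  -> stationarity OK
Primal feasibility (all g_i <= 0): OK
Dual feasibility (all lambda_i >= 0): OK
Complementary slackness (lambda_i * g_i(x) = 0 for all i): FAILS

Verdict: the first failing condition is complementary_slackness -> comp.

comp


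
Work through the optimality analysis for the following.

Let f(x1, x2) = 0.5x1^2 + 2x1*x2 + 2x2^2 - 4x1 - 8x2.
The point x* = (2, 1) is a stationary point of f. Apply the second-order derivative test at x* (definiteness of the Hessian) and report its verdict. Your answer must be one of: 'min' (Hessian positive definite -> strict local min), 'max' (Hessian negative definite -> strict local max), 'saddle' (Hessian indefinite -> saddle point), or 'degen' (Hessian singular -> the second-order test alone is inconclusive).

Compute the Hessian H = grad^2 f:
  H = [[1, 2], [2, 4]]
Verify stationarity: grad f(x*) = H x* + g = (0, 0).
Eigenvalues of H: 0, 5.
H has a zero eigenvalue (singular; positive semidefinite but not definite), so H is neither positive definite, negative definite, nor indefinite. The second-order test alone is inconclusive -> degen.
(Indeed, f is constant along the null direction of H through x*, so x* is not a strict local extremum.)

degen


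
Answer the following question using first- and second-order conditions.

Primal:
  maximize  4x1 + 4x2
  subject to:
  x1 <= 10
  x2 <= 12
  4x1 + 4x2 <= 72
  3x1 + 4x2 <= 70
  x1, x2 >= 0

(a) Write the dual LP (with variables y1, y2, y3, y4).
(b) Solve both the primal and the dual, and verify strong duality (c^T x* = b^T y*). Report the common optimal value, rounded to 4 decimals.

The standard primal-dual pair for 'max c^T x s.t. A x <= b, x >= 0' is:
  Dual:  min b^T y  s.t.  A^T y >= c,  y >= 0.

So the dual LP is:
  minimize  10y1 + 12y2 + 72y3 + 70y4
  subject to:
    y1 + 4y3 + 3y4 >= 4
    y2 + 4y3 + 4y4 >= 4
    y1, y2, y3, y4 >= 0

Solving the primal: x* = (10, 8).
  primal value c^T x* = 72.
Solving the dual: y* = (0, 0, 1, 0).
  dual value b^T y* = 72.
Strong duality: c^T x* = b^T y*. Confirmed.

72


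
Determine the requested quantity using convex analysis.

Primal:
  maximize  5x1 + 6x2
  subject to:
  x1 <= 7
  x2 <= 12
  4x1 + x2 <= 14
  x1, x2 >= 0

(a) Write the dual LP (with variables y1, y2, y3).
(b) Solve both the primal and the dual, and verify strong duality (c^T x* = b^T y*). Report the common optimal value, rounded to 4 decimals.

The standard primal-dual pair for 'max c^T x s.t. A x <= b, x >= 0' is:
  Dual:  min b^T y  s.t.  A^T y >= c,  y >= 0.

So the dual LP is:
  minimize  7y1 + 12y2 + 14y3
  subject to:
    y1 + 4y3 >= 5
    y2 + y3 >= 6
    y1, y2, y3 >= 0

Solving the primal: x* = (0.5, 12).
  primal value c^T x* = 74.5.
Solving the dual: y* = (0, 4.75, 1.25).
  dual value b^T y* = 74.5.
Strong duality: c^T x* = b^T y*. Confirmed.

74.5


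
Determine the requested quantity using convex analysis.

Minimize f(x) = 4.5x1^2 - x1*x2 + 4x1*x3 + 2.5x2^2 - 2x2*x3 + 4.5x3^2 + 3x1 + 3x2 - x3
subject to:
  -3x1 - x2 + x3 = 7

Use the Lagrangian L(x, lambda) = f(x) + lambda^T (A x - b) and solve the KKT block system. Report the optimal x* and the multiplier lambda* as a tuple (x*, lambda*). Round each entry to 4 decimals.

Form the Lagrangian:
  L(x, lambda) = (1/2) x^T Q x + c^T x + lambda^T (A x - b)
Stationarity (grad_x L = 0): Q x + c + A^T lambda = 0.
Primal feasibility: A x = b.

This gives the KKT block system:
  [ Q   A^T ] [ x     ]   [-c ]
  [ A    0  ] [ lambda ] = [ b ]

Solving the linear system:
  x*      = (-1.6773, -1.0745, 0.8936)
  lambda* = (-2.4823)
  f(x*)   = 4.1135

x* = (-1.6773, -1.0745, 0.8936), lambda* = (-2.4823)


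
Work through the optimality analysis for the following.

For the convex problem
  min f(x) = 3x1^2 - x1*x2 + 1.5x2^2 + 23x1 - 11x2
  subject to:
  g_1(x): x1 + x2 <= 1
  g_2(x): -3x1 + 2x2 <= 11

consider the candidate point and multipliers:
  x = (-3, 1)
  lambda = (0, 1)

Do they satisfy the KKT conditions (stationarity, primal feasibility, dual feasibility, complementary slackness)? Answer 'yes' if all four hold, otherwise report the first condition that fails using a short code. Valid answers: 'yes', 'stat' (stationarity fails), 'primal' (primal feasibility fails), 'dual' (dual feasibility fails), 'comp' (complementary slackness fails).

Gradient of f: grad f(x) = Q x + c = (4, -5)
Constraint values g_i(x) = a_i^T x - b_i:
  g_1((-3, 1)) = -3
  g_2((-3, 1)) = 0
Stationarity residual: grad f(x) + sum_i lambda_i a_i = (1, -3)
  -> stationarity FAILS
Primal feasibility (all g_i <= 0): OK
Dual feasibility (all lambda_i >= 0): OK
Complementary slackness (lambda_i * g_i(x) = 0 for all i): OK

Verdict: the first failing condition is stationarity -> stat.

stat


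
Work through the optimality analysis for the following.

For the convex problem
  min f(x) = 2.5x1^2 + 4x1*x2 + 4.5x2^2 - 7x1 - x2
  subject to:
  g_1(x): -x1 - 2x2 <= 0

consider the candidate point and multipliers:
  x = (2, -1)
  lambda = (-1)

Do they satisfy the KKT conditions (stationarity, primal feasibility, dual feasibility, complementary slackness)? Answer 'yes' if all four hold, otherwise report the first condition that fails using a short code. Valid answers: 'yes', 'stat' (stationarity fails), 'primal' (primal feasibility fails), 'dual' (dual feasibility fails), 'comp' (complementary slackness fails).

Gradient of f: grad f(x) = Q x + c = (-1, -2)
Constraint values g_i(x) = a_i^T x - b_i:
  g_1((2, -1)) = 0
Stationarity residual: grad f(x) + sum_i lambda_i a_i = (0, 0)
  -> stationarity OK
Primal feasibility (all g_i <= 0): OK
Dual feasibility (all lambda_i >= 0): FAILS
Complementary slackness (lambda_i * g_i(x) = 0 for all i): OK

Verdict: the first failing condition is dual_feasibility -> dual.

dual


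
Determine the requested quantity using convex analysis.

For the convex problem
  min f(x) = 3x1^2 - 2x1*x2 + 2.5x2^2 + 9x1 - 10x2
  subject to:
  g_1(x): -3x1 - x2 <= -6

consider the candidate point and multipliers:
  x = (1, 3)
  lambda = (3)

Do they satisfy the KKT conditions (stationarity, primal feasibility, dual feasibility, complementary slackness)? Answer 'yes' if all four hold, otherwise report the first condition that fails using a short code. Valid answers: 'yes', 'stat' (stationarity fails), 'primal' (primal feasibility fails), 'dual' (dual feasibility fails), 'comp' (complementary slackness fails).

Gradient of f: grad f(x) = Q x + c = (9, 3)
Constraint values g_i(x) = a_i^T x - b_i:
  g_1((1, 3)) = 0
Stationarity residual: grad f(x) + sum_i lambda_i a_i = (0, 0)
  -> stationarity OK
Primal feasibility (all g_i <= 0): OK
Dual feasibility (all lambda_i >= 0): OK
Complementary slackness (lambda_i * g_i(x) = 0 for all i): OK

Verdict: yes, KKT holds.

yes


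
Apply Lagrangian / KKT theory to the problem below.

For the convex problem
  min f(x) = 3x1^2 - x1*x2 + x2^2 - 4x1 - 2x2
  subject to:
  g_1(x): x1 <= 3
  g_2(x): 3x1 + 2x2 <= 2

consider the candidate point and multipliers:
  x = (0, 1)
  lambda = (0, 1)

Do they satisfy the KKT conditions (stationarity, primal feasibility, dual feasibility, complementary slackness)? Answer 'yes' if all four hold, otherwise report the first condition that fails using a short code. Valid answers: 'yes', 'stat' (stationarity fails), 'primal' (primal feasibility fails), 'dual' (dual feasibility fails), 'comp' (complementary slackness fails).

Gradient of f: grad f(x) = Q x + c = (-5, 0)
Constraint values g_i(x) = a_i^T x - b_i:
  g_1((0, 1)) = -3
  g_2((0, 1)) = 0
Stationarity residual: grad f(x) + sum_i lambda_i a_i = (-2, 2)
  -> stationarity FAILS
Primal feasibility (all g_i <= 0): OK
Dual feasibility (all lambda_i >= 0): OK
Complementary slackness (lambda_i * g_i(x) = 0 for all i): OK

Verdict: the first failing condition is stationarity -> stat.

stat


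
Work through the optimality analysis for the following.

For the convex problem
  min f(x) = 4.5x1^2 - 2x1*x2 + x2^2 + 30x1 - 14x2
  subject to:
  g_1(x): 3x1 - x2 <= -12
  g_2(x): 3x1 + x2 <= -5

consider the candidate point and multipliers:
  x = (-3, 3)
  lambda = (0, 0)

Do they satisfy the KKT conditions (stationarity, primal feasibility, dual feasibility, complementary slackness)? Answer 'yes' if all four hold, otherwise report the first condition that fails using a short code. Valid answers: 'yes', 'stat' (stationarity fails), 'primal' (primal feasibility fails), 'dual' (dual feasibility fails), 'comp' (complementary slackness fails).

Gradient of f: grad f(x) = Q x + c = (-3, -2)
Constraint values g_i(x) = a_i^T x - b_i:
  g_1((-3, 3)) = 0
  g_2((-3, 3)) = -1
Stationarity residual: grad f(x) + sum_i lambda_i a_i = (-3, -2)
  -> stationarity FAILS
Primal feasibility (all g_i <= 0): OK
Dual feasibility (all lambda_i >= 0): OK
Complementary slackness (lambda_i * g_i(x) = 0 for all i): OK

Verdict: the first failing condition is stationarity -> stat.

stat


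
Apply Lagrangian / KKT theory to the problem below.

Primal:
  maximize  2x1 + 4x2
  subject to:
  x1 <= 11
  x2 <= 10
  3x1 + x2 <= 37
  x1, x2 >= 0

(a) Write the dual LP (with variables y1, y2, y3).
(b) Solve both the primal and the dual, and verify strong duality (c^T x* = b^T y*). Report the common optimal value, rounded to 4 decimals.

The standard primal-dual pair for 'max c^T x s.t. A x <= b, x >= 0' is:
  Dual:  min b^T y  s.t.  A^T y >= c,  y >= 0.

So the dual LP is:
  minimize  11y1 + 10y2 + 37y3
  subject to:
    y1 + 3y3 >= 2
    y2 + y3 >= 4
    y1, y2, y3 >= 0

Solving the primal: x* = (9, 10).
  primal value c^T x* = 58.
Solving the dual: y* = (0, 3.3333, 0.6667).
  dual value b^T y* = 58.
Strong duality: c^T x* = b^T y*. Confirmed.

58


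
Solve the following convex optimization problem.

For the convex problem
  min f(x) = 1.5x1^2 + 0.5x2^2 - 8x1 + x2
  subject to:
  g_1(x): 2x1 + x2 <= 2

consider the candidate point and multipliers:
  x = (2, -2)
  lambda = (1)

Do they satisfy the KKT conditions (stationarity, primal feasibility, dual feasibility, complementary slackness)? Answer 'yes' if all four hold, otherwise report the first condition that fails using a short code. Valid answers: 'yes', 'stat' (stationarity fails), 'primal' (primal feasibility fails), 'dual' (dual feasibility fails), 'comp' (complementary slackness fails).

Gradient of f: grad f(x) = Q x + c = (-2, -1)
Constraint values g_i(x) = a_i^T x - b_i:
  g_1((2, -2)) = 0
Stationarity residual: grad f(x) + sum_i lambda_i a_i = (0, 0)
  -> stationarity OK
Primal feasibility (all g_i <= 0): OK
Dual feasibility (all lambda_i >= 0): OK
Complementary slackness (lambda_i * g_i(x) = 0 for all i): OK

Verdict: yes, KKT holds.

yes


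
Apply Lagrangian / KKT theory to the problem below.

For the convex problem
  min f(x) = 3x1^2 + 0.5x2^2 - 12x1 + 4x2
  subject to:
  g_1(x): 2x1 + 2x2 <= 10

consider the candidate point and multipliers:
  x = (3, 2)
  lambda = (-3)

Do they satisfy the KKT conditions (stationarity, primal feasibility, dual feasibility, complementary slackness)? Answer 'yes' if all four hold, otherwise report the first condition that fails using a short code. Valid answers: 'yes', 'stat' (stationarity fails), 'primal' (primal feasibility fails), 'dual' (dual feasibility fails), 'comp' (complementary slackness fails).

Gradient of f: grad f(x) = Q x + c = (6, 6)
Constraint values g_i(x) = a_i^T x - b_i:
  g_1((3, 2)) = 0
Stationarity residual: grad f(x) + sum_i lambda_i a_i = (0, 0)
  -> stationarity OK
Primal feasibility (all g_i <= 0): OK
Dual feasibility (all lambda_i >= 0): FAILS
Complementary slackness (lambda_i * g_i(x) = 0 for all i): OK

Verdict: the first failing condition is dual_feasibility -> dual.

dual


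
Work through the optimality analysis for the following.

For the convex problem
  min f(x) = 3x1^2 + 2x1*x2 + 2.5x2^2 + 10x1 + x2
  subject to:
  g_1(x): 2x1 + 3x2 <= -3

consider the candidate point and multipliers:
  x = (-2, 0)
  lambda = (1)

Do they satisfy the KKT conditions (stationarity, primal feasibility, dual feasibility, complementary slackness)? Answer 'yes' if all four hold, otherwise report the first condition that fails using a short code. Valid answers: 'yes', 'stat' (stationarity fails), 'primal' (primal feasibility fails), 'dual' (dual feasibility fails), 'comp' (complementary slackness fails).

Gradient of f: grad f(x) = Q x + c = (-2, -3)
Constraint values g_i(x) = a_i^T x - b_i:
  g_1((-2, 0)) = -1
Stationarity residual: grad f(x) + sum_i lambda_i a_i = (0, 0)
  -> stationarity OK
Primal feasibility (all g_i <= 0): OK
Dual feasibility (all lambda_i >= 0): OK
Complementary slackness (lambda_i * g_i(x) = 0 for all i): FAILS

Verdict: the first failing condition is complementary_slackness -> comp.

comp


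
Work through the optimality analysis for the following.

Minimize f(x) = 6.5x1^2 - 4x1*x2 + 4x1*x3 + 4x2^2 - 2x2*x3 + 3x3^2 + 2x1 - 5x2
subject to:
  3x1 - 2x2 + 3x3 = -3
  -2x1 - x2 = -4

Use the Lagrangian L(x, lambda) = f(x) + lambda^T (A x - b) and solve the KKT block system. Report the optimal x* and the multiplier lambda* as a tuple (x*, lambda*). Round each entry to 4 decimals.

Form the Lagrangian:
  L(x, lambda) = (1/2) x^T Q x + c^T x + lambda^T (A x - b)
Stationarity (grad_x L = 0): Q x + c + A^T lambda = 0.
Primal feasibility: A x = b.

This gives the KKT block system:
  [ Q   A^T ] [ x     ]   [-c ]
  [ A    0  ] [ lambda ] = [ b ]

Solving the linear system:
  x*      = (1.0533, 1.8935, -0.7909)
  lambda* = (1.4398, 4.6371)
  f(x*)   = 7.7535

x* = (1.0533, 1.8935, -0.7909), lambda* = (1.4398, 4.6371)


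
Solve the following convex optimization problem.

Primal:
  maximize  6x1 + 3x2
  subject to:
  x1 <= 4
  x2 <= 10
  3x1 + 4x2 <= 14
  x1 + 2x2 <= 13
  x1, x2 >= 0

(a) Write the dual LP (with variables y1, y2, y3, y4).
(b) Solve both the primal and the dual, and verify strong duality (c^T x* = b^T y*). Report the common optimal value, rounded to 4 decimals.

The standard primal-dual pair for 'max c^T x s.t. A x <= b, x >= 0' is:
  Dual:  min b^T y  s.t.  A^T y >= c,  y >= 0.

So the dual LP is:
  minimize  4y1 + 10y2 + 14y3 + 13y4
  subject to:
    y1 + 3y3 + y4 >= 6
    y2 + 4y3 + 2y4 >= 3
    y1, y2, y3, y4 >= 0

Solving the primal: x* = (4, 0.5).
  primal value c^T x* = 25.5.
Solving the dual: y* = (3.75, 0, 0.75, 0).
  dual value b^T y* = 25.5.
Strong duality: c^T x* = b^T y*. Confirmed.

25.5


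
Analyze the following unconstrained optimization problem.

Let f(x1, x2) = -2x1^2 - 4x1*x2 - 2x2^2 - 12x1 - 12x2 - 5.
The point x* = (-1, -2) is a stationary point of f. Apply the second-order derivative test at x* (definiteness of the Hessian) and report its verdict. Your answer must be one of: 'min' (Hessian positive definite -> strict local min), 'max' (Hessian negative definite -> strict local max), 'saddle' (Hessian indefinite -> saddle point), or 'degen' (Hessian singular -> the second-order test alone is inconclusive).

Compute the Hessian H = grad^2 f:
  H = [[-4, -4], [-4, -4]]
Verify stationarity: grad f(x*) = H x* + g = (0, 0).
Eigenvalues of H: -8, 0.
H has a zero eigenvalue (singular; negative semidefinite but not definite), so H is neither positive definite, negative definite, nor indefinite. The second-order test alone is inconclusive -> degen.
(Indeed, f is constant along the null direction of H through x*, so x* is not a strict local extremum.)

degen


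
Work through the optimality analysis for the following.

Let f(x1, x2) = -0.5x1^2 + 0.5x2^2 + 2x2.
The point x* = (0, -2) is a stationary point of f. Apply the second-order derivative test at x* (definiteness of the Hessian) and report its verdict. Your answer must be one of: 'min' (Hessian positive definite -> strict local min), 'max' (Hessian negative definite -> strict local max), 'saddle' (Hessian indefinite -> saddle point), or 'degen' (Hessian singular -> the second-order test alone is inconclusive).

Compute the Hessian H = grad^2 f:
  H = [[-1, 0], [0, 1]]
Verify stationarity: grad f(x*) = H x* + g = (0, 0).
Eigenvalues of H: -1, 1.
Eigenvalues have mixed signs, so H is indefinite -> x* is a saddle point.

saddle


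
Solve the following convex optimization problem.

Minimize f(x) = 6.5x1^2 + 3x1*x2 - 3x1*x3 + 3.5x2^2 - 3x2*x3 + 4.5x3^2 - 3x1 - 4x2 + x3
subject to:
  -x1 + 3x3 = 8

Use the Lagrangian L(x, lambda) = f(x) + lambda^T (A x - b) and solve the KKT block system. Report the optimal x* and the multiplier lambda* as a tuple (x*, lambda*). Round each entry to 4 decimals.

Form the Lagrangian:
  L(x, lambda) = (1/2) x^T Q x + c^T x + lambda^T (A x - b)
Stationarity (grad_x L = 0): Q x + c + A^T lambda = 0.
Primal feasibility: A x = b.

This gives the KKT block system:
  [ Q   A^T ] [ x     ]   [-c ]
  [ A    0  ] [ lambda ] = [ b ]

Solving the linear system:
  x*      = (-0.0667, 1.7333, 2.6444)
  lambda* = (-6.6)
  f(x*)   = 24.3556

x* = (-0.0667, 1.7333, 2.6444), lambda* = (-6.6)


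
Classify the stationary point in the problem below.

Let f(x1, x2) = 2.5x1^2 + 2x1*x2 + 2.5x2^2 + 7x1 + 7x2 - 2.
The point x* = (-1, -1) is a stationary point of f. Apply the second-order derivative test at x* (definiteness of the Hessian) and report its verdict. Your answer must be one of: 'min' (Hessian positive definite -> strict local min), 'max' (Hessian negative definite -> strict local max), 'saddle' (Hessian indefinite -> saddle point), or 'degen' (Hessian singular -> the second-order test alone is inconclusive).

Compute the Hessian H = grad^2 f:
  H = [[5, 2], [2, 5]]
Verify stationarity: grad f(x*) = H x* + g = (0, 0).
Eigenvalues of H: 3, 7.
Both eigenvalues > 0, so H is positive definite -> x* is a strict local min.

min


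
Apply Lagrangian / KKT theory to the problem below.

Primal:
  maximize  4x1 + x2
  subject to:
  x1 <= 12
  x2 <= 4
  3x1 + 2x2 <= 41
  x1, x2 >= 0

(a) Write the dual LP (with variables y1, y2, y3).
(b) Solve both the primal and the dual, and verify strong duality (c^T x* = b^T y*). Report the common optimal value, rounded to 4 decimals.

The standard primal-dual pair for 'max c^T x s.t. A x <= b, x >= 0' is:
  Dual:  min b^T y  s.t.  A^T y >= c,  y >= 0.

So the dual LP is:
  minimize  12y1 + 4y2 + 41y3
  subject to:
    y1 + 3y3 >= 4
    y2 + 2y3 >= 1
    y1, y2, y3 >= 0

Solving the primal: x* = (12, 2.5).
  primal value c^T x* = 50.5.
Solving the dual: y* = (2.5, 0, 0.5).
  dual value b^T y* = 50.5.
Strong duality: c^T x* = b^T y*. Confirmed.

50.5


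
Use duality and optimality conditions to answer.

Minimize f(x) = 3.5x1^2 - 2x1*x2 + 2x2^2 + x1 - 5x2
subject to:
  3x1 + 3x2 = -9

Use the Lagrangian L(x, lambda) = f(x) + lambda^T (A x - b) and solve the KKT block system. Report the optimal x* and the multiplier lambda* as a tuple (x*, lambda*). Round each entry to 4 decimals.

Form the Lagrangian:
  L(x, lambda) = (1/2) x^T Q x + c^T x + lambda^T (A x - b)
Stationarity (grad_x L = 0): Q x + c + A^T lambda = 0.
Primal feasibility: A x = b.

This gives the KKT block system:
  [ Q   A^T ] [ x     ]   [-c ]
  [ A    0  ] [ lambda ] = [ b ]

Solving the linear system:
  x*      = (-1.6, -1.4)
  lambda* = (2.4667)
  f(x*)   = 13.8

x* = (-1.6, -1.4), lambda* = (2.4667)


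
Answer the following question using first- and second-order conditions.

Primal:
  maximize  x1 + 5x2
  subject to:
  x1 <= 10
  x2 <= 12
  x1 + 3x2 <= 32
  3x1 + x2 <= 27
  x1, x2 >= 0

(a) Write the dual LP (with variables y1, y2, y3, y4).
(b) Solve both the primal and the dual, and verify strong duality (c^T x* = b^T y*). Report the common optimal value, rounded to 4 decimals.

The standard primal-dual pair for 'max c^T x s.t. A x <= b, x >= 0' is:
  Dual:  min b^T y  s.t.  A^T y >= c,  y >= 0.

So the dual LP is:
  minimize  10y1 + 12y2 + 32y3 + 27y4
  subject to:
    y1 + y3 + 3y4 >= 1
    y2 + 3y3 + y4 >= 5
    y1, y2, y3, y4 >= 0

Solving the primal: x* = (0, 10.6667).
  primal value c^T x* = 53.3333.
Solving the dual: y* = (0, 0, 1.6667, 0).
  dual value b^T y* = 53.3333.
Strong duality: c^T x* = b^T y*. Confirmed.

53.3333


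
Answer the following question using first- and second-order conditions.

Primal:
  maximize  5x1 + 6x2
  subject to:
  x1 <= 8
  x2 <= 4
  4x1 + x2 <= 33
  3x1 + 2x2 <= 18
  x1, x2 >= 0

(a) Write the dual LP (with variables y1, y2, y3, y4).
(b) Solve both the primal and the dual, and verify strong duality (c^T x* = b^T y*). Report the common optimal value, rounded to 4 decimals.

The standard primal-dual pair for 'max c^T x s.t. A x <= b, x >= 0' is:
  Dual:  min b^T y  s.t.  A^T y >= c,  y >= 0.

So the dual LP is:
  minimize  8y1 + 4y2 + 33y3 + 18y4
  subject to:
    y1 + 4y3 + 3y4 >= 5
    y2 + y3 + 2y4 >= 6
    y1, y2, y3, y4 >= 0

Solving the primal: x* = (3.3333, 4).
  primal value c^T x* = 40.6667.
Solving the dual: y* = (0, 2.6667, 0, 1.6667).
  dual value b^T y* = 40.6667.
Strong duality: c^T x* = b^T y*. Confirmed.

40.6667


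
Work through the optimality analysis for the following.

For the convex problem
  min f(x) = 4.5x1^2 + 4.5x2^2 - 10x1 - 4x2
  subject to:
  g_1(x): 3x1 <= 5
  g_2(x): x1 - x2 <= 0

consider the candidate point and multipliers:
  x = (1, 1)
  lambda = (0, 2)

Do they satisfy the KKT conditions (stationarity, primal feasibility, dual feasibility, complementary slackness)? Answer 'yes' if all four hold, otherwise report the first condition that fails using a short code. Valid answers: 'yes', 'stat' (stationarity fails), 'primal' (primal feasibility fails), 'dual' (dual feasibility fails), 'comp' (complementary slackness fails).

Gradient of f: grad f(x) = Q x + c = (-1, 5)
Constraint values g_i(x) = a_i^T x - b_i:
  g_1((1, 1)) = -2
  g_2((1, 1)) = 0
Stationarity residual: grad f(x) + sum_i lambda_i a_i = (1, 3)
  -> stationarity FAILS
Primal feasibility (all g_i <= 0): OK
Dual feasibility (all lambda_i >= 0): OK
Complementary slackness (lambda_i * g_i(x) = 0 for all i): OK

Verdict: the first failing condition is stationarity -> stat.

stat


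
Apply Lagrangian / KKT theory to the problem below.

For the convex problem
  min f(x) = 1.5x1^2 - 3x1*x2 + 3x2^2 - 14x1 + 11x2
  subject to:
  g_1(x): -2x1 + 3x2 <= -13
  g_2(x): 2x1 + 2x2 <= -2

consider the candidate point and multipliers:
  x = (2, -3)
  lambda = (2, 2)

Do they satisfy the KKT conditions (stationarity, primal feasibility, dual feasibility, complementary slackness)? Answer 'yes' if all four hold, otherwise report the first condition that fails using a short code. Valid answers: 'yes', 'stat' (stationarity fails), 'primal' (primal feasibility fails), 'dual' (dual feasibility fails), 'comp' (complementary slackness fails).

Gradient of f: grad f(x) = Q x + c = (1, -13)
Constraint values g_i(x) = a_i^T x - b_i:
  g_1((2, -3)) = 0
  g_2((2, -3)) = 0
Stationarity residual: grad f(x) + sum_i lambda_i a_i = (1, -3)
  -> stationarity FAILS
Primal feasibility (all g_i <= 0): OK
Dual feasibility (all lambda_i >= 0): OK
Complementary slackness (lambda_i * g_i(x) = 0 for all i): OK

Verdict: the first failing condition is stationarity -> stat.

stat


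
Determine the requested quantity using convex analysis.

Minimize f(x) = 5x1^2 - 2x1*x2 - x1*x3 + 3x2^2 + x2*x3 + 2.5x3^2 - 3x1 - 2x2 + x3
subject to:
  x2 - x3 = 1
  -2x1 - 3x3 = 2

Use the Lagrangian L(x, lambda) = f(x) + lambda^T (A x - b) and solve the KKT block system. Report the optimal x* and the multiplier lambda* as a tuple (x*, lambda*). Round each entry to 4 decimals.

Form the Lagrangian:
  L(x, lambda) = (1/2) x^T Q x + c^T x + lambda^T (A x - b)
Stationarity (grad_x L = 0): Q x + c + A^T lambda = 0.
Primal feasibility: A x = b.

This gives the KKT block system:
  [ Q   A^T ] [ x     ]   [-c ]
  [ A    0  ] [ lambda ] = [ b ]

Solving the linear system:
  x*      = (0.0618, 0.2921, -0.7079)
  lambda* = (1.0787, -1.1292)
  f(x*)   = -0.1489

x* = (0.0618, 0.2921, -0.7079), lambda* = (1.0787, -1.1292)


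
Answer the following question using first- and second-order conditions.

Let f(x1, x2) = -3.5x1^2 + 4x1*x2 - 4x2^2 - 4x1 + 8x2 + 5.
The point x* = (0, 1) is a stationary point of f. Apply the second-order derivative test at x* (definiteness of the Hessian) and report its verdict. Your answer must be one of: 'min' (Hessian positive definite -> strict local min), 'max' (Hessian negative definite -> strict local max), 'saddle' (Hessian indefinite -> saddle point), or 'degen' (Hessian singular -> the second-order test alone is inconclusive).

Compute the Hessian H = grad^2 f:
  H = [[-7, 4], [4, -8]]
Verify stationarity: grad f(x*) = H x* + g = (0, 0).
Eigenvalues of H: -11.5311, -3.4689.
Both eigenvalues < 0, so H is negative definite -> x* is a strict local max.

max


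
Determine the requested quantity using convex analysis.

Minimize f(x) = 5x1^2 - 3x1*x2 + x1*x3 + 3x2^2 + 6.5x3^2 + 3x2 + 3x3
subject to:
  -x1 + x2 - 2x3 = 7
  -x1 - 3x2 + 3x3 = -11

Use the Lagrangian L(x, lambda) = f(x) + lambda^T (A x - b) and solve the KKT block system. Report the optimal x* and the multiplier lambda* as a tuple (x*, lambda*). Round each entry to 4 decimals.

Form the Lagrangian:
  L(x, lambda) = (1/2) x^T Q x + c^T x + lambda^T (A x - b)
Stationarity (grad_x L = 0): Q x + c + A^T lambda = 0.
Primal feasibility: A x = b.

This gives the KKT block system:
  [ Q   A^T ] [ x     ]   [-c ]
  [ A    0  ] [ lambda ] = [ b ]

Solving the linear system:
  x*      = (-0.7198, 1.5331, -2.3735)
  lambda* = (-14.2179, 0.0467)
  f(x*)   = 48.7588

x* = (-0.7198, 1.5331, -2.3735), lambda* = (-14.2179, 0.0467)


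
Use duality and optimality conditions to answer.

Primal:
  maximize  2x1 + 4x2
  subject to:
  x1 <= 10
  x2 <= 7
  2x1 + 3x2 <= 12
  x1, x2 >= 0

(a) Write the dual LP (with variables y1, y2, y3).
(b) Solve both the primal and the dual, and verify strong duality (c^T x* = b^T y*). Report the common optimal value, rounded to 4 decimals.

The standard primal-dual pair for 'max c^T x s.t. A x <= b, x >= 0' is:
  Dual:  min b^T y  s.t.  A^T y >= c,  y >= 0.

So the dual LP is:
  minimize  10y1 + 7y2 + 12y3
  subject to:
    y1 + 2y3 >= 2
    y2 + 3y3 >= 4
    y1, y2, y3 >= 0

Solving the primal: x* = (0, 4).
  primal value c^T x* = 16.
Solving the dual: y* = (0, 0, 1.3333).
  dual value b^T y* = 16.
Strong duality: c^T x* = b^T y*. Confirmed.

16


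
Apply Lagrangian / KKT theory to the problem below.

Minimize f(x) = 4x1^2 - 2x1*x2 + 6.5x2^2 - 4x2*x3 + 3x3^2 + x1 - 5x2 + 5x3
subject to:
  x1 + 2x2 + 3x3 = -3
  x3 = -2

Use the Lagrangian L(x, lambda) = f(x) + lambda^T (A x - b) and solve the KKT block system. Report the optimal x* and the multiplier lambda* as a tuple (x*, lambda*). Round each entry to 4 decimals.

Form the Lagrangian:
  L(x, lambda) = (1/2) x^T Q x + c^T x + lambda^T (A x - b)
Stationarity (grad_x L = 0): Q x + c + A^T lambda = 0.
Primal feasibility: A x = b.

This gives the KKT block system:
  [ Q   A^T ] [ x     ]   [-c ]
  [ A    0  ] [ lambda ] = [ b ]

Solving the linear system:
  x*      = (1, 1, -2)
  lambda* = (-7, 32)
  f(x*)   = 14.5

x* = (1, 1, -2), lambda* = (-7, 32)


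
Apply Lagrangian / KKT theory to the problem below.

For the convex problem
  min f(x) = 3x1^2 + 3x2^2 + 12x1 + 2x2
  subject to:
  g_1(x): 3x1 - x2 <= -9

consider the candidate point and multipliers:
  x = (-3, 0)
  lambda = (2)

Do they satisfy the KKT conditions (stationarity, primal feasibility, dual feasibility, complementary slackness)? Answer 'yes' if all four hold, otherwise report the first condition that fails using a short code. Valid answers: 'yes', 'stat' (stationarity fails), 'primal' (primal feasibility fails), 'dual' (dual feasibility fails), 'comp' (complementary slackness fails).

Gradient of f: grad f(x) = Q x + c = (-6, 2)
Constraint values g_i(x) = a_i^T x - b_i:
  g_1((-3, 0)) = 0
Stationarity residual: grad f(x) + sum_i lambda_i a_i = (0, 0)
  -> stationarity OK
Primal feasibility (all g_i <= 0): OK
Dual feasibility (all lambda_i >= 0): OK
Complementary slackness (lambda_i * g_i(x) = 0 for all i): OK

Verdict: yes, KKT holds.

yes


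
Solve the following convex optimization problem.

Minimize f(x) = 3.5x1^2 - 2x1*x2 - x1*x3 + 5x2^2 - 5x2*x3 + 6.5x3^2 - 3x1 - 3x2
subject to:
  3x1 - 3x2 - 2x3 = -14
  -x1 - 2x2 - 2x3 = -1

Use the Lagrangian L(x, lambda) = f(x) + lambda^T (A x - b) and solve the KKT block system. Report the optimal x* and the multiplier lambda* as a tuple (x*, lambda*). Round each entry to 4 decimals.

Form the Lagrangian:
  L(x, lambda) = (1/2) x^T Q x + c^T x + lambda^T (A x - b)
Stationarity (grad_x L = 0): Q x + c + A^T lambda = 0.
Primal feasibility: A x = b.

This gives the KKT block system:
  [ Q   A^T ] [ x     ]   [-c ]
  [ A    0  ] [ lambda ] = [ b ]

Solving the linear system:
  x*      = (-2.9262, 1.2951, 0.668)
  lambda* = (7.3274, -4.7596)
  f(x*)   = 51.3587

x* = (-2.9262, 1.2951, 0.668), lambda* = (7.3274, -4.7596)


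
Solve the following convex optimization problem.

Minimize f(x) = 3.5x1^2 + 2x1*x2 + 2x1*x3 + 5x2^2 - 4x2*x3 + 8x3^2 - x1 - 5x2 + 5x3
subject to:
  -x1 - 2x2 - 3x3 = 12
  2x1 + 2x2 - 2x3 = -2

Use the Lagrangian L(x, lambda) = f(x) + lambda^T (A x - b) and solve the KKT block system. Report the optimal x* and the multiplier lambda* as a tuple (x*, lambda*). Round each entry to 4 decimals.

Form the Lagrangian:
  L(x, lambda) = (1/2) x^T Q x + c^T x + lambda^T (A x - b)
Stationarity (grad_x L = 0): Q x + c + A^T lambda = 0.
Primal feasibility: A x = b.

This gives the KKT block system:
  [ Q   A^T ] [ x     ]   [-c ]
  [ A    0  ] [ lambda ] = [ b ]

Solving the linear system:
  x*      = (-0.5882, -2.5294, -2.1176)
  lambda* = (-8.5882, 2.9118)
  f(x*)   = 55.7647

x* = (-0.5882, -2.5294, -2.1176), lambda* = (-8.5882, 2.9118)


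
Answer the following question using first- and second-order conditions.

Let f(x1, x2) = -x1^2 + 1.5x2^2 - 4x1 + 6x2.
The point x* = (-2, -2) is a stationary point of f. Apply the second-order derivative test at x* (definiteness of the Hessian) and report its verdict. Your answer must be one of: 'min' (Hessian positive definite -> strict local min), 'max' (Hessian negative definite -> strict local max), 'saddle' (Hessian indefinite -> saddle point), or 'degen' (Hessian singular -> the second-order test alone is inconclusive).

Compute the Hessian H = grad^2 f:
  H = [[-2, 0], [0, 3]]
Verify stationarity: grad f(x*) = H x* + g = (0, 0).
Eigenvalues of H: -2, 3.
Eigenvalues have mixed signs, so H is indefinite -> x* is a saddle point.

saddle


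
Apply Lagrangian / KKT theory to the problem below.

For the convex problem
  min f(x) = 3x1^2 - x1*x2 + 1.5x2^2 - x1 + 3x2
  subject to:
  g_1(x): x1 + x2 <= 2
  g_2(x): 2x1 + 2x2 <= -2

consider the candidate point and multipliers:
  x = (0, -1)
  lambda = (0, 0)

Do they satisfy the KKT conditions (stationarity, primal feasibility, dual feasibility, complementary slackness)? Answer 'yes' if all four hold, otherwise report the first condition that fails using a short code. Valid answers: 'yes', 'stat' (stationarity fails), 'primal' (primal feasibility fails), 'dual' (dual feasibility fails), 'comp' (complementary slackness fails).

Gradient of f: grad f(x) = Q x + c = (0, 0)
Constraint values g_i(x) = a_i^T x - b_i:
  g_1((0, -1)) = -3
  g_2((0, -1)) = 0
Stationarity residual: grad f(x) + sum_i lambda_i a_i = (0, 0)
  -> stationarity OK
Primal feasibility (all g_i <= 0): OK
Dual feasibility (all lambda_i >= 0): OK
Complementary slackness (lambda_i * g_i(x) = 0 for all i): OK

Verdict: yes, KKT holds.

yes


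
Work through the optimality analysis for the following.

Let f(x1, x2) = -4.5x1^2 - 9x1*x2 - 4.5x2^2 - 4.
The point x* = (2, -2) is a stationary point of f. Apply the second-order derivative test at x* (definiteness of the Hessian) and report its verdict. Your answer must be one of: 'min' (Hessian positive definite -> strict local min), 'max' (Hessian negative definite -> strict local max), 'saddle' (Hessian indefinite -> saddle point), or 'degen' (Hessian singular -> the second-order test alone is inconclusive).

Compute the Hessian H = grad^2 f:
  H = [[-9, -9], [-9, -9]]
Verify stationarity: grad f(x*) = H x* + g = (0, 0).
Eigenvalues of H: -18, 0.
H has a zero eigenvalue (singular; negative semidefinite but not definite), so H is neither positive definite, negative definite, nor indefinite. The second-order test alone is inconclusive -> degen.
(Indeed, f is constant along the null direction of H through x*, so x* is not a strict local extremum.)

degen
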